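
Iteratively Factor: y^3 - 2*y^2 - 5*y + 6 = (y - 3)*(y^2 + y - 2) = (y - 3)*(y - 1)*(y + 2)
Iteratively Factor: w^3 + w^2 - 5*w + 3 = (w - 1)*(w^2 + 2*w - 3) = (w - 1)*(w + 3)*(w - 1)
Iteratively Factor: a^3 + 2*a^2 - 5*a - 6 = (a + 1)*(a^2 + a - 6) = (a + 1)*(a + 3)*(a - 2)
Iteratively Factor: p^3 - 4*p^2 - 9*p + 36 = (p - 3)*(p^2 - p - 12) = (p - 4)*(p - 3)*(p + 3)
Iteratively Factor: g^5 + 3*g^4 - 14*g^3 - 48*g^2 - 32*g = (g + 1)*(g^4 + 2*g^3 - 16*g^2 - 32*g) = (g + 1)*(g + 2)*(g^3 - 16*g) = (g - 4)*(g + 1)*(g + 2)*(g^2 + 4*g) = (g - 4)*(g + 1)*(g + 2)*(g + 4)*(g)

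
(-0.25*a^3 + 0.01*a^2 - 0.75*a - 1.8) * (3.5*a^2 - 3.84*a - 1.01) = -0.875*a^5 + 0.995*a^4 - 2.4109*a^3 - 3.4301*a^2 + 7.6695*a + 1.818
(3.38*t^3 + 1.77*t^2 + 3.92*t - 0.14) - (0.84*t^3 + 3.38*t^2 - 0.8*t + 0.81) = 2.54*t^3 - 1.61*t^2 + 4.72*t - 0.95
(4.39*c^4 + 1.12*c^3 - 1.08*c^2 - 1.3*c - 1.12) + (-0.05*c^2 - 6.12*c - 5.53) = 4.39*c^4 + 1.12*c^3 - 1.13*c^2 - 7.42*c - 6.65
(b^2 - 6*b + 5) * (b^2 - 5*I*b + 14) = b^4 - 6*b^3 - 5*I*b^3 + 19*b^2 + 30*I*b^2 - 84*b - 25*I*b + 70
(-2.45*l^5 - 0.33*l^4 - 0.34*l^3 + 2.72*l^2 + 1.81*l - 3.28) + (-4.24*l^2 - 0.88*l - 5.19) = -2.45*l^5 - 0.33*l^4 - 0.34*l^3 - 1.52*l^2 + 0.93*l - 8.47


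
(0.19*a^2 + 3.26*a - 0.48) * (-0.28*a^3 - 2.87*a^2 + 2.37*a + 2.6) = -0.0532*a^5 - 1.4581*a^4 - 8.7715*a^3 + 9.5978*a^2 + 7.3384*a - 1.248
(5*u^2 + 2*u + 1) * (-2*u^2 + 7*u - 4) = -10*u^4 + 31*u^3 - 8*u^2 - u - 4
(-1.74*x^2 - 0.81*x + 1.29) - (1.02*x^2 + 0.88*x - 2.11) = -2.76*x^2 - 1.69*x + 3.4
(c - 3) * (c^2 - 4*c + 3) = c^3 - 7*c^2 + 15*c - 9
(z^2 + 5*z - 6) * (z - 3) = z^3 + 2*z^2 - 21*z + 18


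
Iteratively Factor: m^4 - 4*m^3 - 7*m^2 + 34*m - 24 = (m - 4)*(m^3 - 7*m + 6) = (m - 4)*(m + 3)*(m^2 - 3*m + 2) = (m - 4)*(m - 1)*(m + 3)*(m - 2)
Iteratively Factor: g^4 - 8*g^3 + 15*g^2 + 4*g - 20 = (g + 1)*(g^3 - 9*g^2 + 24*g - 20) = (g - 5)*(g + 1)*(g^2 - 4*g + 4) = (g - 5)*(g - 2)*(g + 1)*(g - 2)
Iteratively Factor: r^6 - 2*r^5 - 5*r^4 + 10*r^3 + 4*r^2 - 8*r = (r - 1)*(r^5 - r^4 - 6*r^3 + 4*r^2 + 8*r) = (r - 1)*(r + 1)*(r^4 - 2*r^3 - 4*r^2 + 8*r) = (r - 1)*(r + 1)*(r + 2)*(r^3 - 4*r^2 + 4*r) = (r - 2)*(r - 1)*(r + 1)*(r + 2)*(r^2 - 2*r) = (r - 2)^2*(r - 1)*(r + 1)*(r + 2)*(r)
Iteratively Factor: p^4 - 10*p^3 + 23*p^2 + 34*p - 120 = (p - 3)*(p^3 - 7*p^2 + 2*p + 40) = (p - 4)*(p - 3)*(p^2 - 3*p - 10) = (p - 4)*(p - 3)*(p + 2)*(p - 5)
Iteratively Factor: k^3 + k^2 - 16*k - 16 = (k - 4)*(k^2 + 5*k + 4) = (k - 4)*(k + 1)*(k + 4)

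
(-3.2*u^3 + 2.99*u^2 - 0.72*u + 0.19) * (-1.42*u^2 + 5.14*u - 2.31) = 4.544*u^5 - 20.6938*u^4 + 23.783*u^3 - 10.8775*u^2 + 2.6398*u - 0.4389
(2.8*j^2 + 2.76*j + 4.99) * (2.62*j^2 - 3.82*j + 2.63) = 7.336*j^4 - 3.4648*j^3 + 9.8946*j^2 - 11.803*j + 13.1237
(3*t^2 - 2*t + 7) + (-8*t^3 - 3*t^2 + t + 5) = -8*t^3 - t + 12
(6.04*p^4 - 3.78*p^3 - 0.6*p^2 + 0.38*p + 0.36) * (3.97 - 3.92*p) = -23.6768*p^5 + 38.7964*p^4 - 12.6546*p^3 - 3.8716*p^2 + 0.0974000000000002*p + 1.4292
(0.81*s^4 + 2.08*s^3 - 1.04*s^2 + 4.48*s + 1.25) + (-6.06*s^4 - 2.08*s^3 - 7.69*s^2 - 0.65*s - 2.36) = -5.25*s^4 - 8.73*s^2 + 3.83*s - 1.11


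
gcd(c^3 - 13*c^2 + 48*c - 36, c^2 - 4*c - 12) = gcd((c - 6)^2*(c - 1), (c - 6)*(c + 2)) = c - 6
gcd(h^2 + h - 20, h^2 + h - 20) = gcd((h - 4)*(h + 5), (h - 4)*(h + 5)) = h^2 + h - 20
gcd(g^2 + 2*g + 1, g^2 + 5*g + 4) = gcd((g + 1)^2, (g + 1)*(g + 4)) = g + 1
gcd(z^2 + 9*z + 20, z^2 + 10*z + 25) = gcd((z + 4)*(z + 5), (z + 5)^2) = z + 5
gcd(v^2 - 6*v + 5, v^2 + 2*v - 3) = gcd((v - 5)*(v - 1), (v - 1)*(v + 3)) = v - 1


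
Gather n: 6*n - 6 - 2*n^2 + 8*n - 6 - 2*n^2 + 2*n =-4*n^2 + 16*n - 12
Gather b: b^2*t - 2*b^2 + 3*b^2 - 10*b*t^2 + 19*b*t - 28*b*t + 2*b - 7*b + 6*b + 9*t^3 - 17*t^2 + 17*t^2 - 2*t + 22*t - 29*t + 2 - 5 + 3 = b^2*(t + 1) + b*(-10*t^2 - 9*t + 1) + 9*t^3 - 9*t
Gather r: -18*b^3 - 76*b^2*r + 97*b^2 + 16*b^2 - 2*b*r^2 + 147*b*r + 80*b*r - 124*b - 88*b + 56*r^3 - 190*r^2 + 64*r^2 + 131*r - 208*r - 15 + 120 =-18*b^3 + 113*b^2 - 212*b + 56*r^3 + r^2*(-2*b - 126) + r*(-76*b^2 + 227*b - 77) + 105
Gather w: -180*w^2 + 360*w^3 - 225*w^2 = 360*w^3 - 405*w^2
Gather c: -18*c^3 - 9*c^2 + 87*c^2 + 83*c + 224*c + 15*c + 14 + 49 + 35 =-18*c^3 + 78*c^2 + 322*c + 98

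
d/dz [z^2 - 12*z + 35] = 2*z - 12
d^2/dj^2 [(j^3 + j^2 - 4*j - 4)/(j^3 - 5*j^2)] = 12*(j^4 - 2*j^3 + 6*j^2 + 10*j - 50)/(j^4*(j^3 - 15*j^2 + 75*j - 125))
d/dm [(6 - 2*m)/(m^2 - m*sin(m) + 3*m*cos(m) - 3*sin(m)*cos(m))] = 2*(-m^2 + m*sin(m) - 3*m*cos(m) + (3 - m)*(3*m*sin(m) + m*cos(m) - 2*m + sin(m) - 3*cos(m) + 3*cos(2*m)) + 3*sin(2*m)/2)/((m - sin(m))^2*(m + 3*cos(m))^2)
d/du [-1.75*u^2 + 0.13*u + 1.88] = 0.13 - 3.5*u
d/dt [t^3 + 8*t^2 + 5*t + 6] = 3*t^2 + 16*t + 5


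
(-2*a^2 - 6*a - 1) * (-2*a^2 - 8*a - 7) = 4*a^4 + 28*a^3 + 64*a^2 + 50*a + 7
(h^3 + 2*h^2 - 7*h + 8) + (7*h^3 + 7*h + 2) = 8*h^3 + 2*h^2 + 10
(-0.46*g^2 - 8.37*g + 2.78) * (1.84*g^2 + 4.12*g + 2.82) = -0.8464*g^4 - 17.296*g^3 - 30.6664*g^2 - 12.1498*g + 7.8396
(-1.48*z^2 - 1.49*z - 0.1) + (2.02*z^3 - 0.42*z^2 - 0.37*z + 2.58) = 2.02*z^3 - 1.9*z^2 - 1.86*z + 2.48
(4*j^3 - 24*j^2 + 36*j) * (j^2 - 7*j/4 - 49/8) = 4*j^5 - 31*j^4 + 107*j^3/2 + 84*j^2 - 441*j/2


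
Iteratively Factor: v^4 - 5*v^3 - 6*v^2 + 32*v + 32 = (v - 4)*(v^3 - v^2 - 10*v - 8) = (v - 4)*(v + 1)*(v^2 - 2*v - 8) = (v - 4)*(v + 1)*(v + 2)*(v - 4)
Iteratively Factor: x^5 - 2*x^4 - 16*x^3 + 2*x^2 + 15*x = (x + 1)*(x^4 - 3*x^3 - 13*x^2 + 15*x) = x*(x + 1)*(x^3 - 3*x^2 - 13*x + 15) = x*(x - 5)*(x + 1)*(x^2 + 2*x - 3) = x*(x - 5)*(x - 1)*(x + 1)*(x + 3)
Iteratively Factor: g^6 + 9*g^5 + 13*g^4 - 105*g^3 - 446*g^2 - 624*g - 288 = (g + 4)*(g^5 + 5*g^4 - 7*g^3 - 77*g^2 - 138*g - 72) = (g - 4)*(g + 4)*(g^4 + 9*g^3 + 29*g^2 + 39*g + 18) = (g - 4)*(g + 3)*(g + 4)*(g^3 + 6*g^2 + 11*g + 6) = (g - 4)*(g + 3)^2*(g + 4)*(g^2 + 3*g + 2) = (g - 4)*(g + 1)*(g + 3)^2*(g + 4)*(g + 2)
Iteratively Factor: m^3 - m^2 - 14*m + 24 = (m - 2)*(m^2 + m - 12) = (m - 3)*(m - 2)*(m + 4)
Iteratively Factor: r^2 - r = (r)*(r - 1)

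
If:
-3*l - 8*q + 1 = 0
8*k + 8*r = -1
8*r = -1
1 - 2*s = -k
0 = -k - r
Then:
No Solution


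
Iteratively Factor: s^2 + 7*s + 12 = (s + 3)*(s + 4)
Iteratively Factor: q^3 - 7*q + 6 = (q - 2)*(q^2 + 2*q - 3) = (q - 2)*(q - 1)*(q + 3)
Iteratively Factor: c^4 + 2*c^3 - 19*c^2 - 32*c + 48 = (c - 1)*(c^3 + 3*c^2 - 16*c - 48) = (c - 1)*(c + 3)*(c^2 - 16) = (c - 4)*(c - 1)*(c + 3)*(c + 4)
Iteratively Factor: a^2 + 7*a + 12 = (a + 3)*(a + 4)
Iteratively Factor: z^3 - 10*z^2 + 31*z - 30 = (z - 5)*(z^2 - 5*z + 6) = (z - 5)*(z - 3)*(z - 2)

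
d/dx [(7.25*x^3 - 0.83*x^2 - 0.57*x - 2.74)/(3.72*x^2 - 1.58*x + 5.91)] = (26.97*x^4 - 22.91*x^3 + 131.9743*x^2 + 10.575*x - 7.6979)/(13.8384*x^4 - 11.7552*x^3 + 46.4668*x^2 - 18.6756*x + 34.9281)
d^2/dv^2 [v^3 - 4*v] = 6*v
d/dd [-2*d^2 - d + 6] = -4*d - 1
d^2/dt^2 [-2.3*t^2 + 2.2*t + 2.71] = -4.60000000000000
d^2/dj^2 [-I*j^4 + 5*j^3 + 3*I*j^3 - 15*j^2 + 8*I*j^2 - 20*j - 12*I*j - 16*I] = -12*I*j^2 + j*(30 + 18*I) - 30 + 16*I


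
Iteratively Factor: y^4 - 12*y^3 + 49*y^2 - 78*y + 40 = (y - 2)*(y^3 - 10*y^2 + 29*y - 20) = (y - 2)*(y - 1)*(y^2 - 9*y + 20) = (y - 5)*(y - 2)*(y - 1)*(y - 4)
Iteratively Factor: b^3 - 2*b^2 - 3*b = (b - 3)*(b^2 + b) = b*(b - 3)*(b + 1)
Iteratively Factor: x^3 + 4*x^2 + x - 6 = (x - 1)*(x^2 + 5*x + 6) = (x - 1)*(x + 2)*(x + 3)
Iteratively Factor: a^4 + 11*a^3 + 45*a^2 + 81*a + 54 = (a + 3)*(a^3 + 8*a^2 + 21*a + 18) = (a + 3)^2*(a^2 + 5*a + 6) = (a + 2)*(a + 3)^2*(a + 3)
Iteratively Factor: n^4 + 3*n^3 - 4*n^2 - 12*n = (n)*(n^3 + 3*n^2 - 4*n - 12) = n*(n - 2)*(n^2 + 5*n + 6) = n*(n - 2)*(n + 3)*(n + 2)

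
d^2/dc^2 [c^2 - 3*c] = 2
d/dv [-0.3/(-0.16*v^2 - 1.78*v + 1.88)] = (-0.096*v - 0.534)/(0.16*v^2 + 1.78*v - 1.88)^2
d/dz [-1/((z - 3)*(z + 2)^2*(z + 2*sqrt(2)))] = ((z - 3)*(z + 2) + 2*(z - 3)*(z + 2*sqrt(2)) + (z + 2)*(z + 2*sqrt(2)))/((z - 3)^2*(z + 2)^3*(z + 2*sqrt(2))^2)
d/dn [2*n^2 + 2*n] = 4*n + 2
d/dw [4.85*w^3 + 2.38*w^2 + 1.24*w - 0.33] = 14.55*w^2 + 4.76*w + 1.24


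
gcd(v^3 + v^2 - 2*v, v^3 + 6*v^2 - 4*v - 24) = v + 2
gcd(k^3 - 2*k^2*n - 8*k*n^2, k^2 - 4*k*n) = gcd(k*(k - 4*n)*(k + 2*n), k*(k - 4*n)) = k^2 - 4*k*n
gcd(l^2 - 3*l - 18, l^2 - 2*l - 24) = l - 6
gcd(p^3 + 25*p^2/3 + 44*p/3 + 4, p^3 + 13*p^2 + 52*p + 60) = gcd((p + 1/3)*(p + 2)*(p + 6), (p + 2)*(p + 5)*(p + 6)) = p^2 + 8*p + 12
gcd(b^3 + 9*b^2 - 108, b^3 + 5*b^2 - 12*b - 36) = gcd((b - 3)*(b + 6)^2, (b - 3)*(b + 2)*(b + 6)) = b^2 + 3*b - 18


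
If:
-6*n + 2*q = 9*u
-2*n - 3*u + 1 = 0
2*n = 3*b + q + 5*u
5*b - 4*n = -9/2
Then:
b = -17/22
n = 7/44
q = 3/2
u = 5/22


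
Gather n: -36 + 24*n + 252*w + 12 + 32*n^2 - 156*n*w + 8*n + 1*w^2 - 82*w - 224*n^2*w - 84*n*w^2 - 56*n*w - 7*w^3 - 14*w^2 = n^2*(32 - 224*w) + n*(-84*w^2 - 212*w + 32) - 7*w^3 - 13*w^2 + 170*w - 24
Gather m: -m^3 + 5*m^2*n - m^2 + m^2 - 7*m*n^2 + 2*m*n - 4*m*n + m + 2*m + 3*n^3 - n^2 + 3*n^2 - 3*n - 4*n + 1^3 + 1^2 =-m^3 + 5*m^2*n + m*(-7*n^2 - 2*n + 3) + 3*n^3 + 2*n^2 - 7*n + 2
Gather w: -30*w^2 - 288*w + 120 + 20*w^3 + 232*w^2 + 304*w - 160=20*w^3 + 202*w^2 + 16*w - 40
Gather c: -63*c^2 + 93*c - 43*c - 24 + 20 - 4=-63*c^2 + 50*c - 8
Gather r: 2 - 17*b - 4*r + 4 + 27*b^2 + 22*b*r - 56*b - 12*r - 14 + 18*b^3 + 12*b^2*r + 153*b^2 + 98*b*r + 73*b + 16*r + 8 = 18*b^3 + 180*b^2 + r*(12*b^2 + 120*b)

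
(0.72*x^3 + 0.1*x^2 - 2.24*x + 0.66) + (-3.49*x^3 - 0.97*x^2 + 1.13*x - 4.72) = -2.77*x^3 - 0.87*x^2 - 1.11*x - 4.06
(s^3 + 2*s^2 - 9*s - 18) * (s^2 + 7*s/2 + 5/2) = s^5 + 11*s^4/2 + s^3/2 - 89*s^2/2 - 171*s/2 - 45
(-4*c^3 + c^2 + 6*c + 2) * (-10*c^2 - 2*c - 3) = 40*c^5 - 2*c^4 - 50*c^3 - 35*c^2 - 22*c - 6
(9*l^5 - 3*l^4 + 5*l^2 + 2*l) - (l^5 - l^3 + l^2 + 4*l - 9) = 8*l^5 - 3*l^4 + l^3 + 4*l^2 - 2*l + 9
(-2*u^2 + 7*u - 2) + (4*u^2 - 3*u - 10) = 2*u^2 + 4*u - 12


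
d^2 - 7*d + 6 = (d - 6)*(d - 1)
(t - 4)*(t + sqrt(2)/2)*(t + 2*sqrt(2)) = t^3 - 4*t^2 + 5*sqrt(2)*t^2/2 - 10*sqrt(2)*t + 2*t - 8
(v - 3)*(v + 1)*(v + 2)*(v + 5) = v^4 + 5*v^3 - 7*v^2 - 41*v - 30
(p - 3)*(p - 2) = p^2 - 5*p + 6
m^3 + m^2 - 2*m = m*(m - 1)*(m + 2)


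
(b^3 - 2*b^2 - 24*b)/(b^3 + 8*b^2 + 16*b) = (b - 6)/(b + 4)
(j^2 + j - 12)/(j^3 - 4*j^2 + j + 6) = (j + 4)/(j^2 - j - 2)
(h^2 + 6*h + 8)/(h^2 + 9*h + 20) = (h + 2)/(h + 5)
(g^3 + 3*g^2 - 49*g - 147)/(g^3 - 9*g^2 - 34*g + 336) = (g^2 + 10*g + 21)/(g^2 - 2*g - 48)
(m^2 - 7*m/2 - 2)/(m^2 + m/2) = (m - 4)/m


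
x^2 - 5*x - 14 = (x - 7)*(x + 2)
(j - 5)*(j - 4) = j^2 - 9*j + 20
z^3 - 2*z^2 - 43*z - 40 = (z - 8)*(z + 1)*(z + 5)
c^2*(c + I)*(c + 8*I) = c^4 + 9*I*c^3 - 8*c^2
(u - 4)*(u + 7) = u^2 + 3*u - 28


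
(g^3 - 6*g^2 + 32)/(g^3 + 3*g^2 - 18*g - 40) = (g - 4)/(g + 5)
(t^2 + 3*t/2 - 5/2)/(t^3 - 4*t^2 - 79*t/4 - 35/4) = 2*(t - 1)/(2*t^2 - 13*t - 7)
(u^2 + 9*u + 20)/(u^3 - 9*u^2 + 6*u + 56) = (u^2 + 9*u + 20)/(u^3 - 9*u^2 + 6*u + 56)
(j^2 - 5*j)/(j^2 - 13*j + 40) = j/(j - 8)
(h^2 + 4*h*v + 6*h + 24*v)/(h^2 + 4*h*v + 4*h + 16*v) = (h + 6)/(h + 4)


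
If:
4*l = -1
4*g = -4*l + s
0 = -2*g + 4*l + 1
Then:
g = 0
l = -1/4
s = -1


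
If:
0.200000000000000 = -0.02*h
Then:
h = -10.00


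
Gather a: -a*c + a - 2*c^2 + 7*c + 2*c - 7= a*(1 - c) - 2*c^2 + 9*c - 7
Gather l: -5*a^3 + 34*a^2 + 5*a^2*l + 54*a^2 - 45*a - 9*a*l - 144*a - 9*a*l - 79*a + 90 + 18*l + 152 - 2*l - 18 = -5*a^3 + 88*a^2 - 268*a + l*(5*a^2 - 18*a + 16) + 224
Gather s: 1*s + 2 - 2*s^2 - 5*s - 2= -2*s^2 - 4*s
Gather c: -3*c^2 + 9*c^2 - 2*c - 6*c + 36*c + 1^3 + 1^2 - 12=6*c^2 + 28*c - 10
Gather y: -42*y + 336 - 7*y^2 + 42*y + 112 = 448 - 7*y^2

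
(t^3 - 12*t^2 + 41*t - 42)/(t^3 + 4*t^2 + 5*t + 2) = (t^3 - 12*t^2 + 41*t - 42)/(t^3 + 4*t^2 + 5*t + 2)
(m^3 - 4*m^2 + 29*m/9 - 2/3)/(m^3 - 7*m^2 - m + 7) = (m^3 - 4*m^2 + 29*m/9 - 2/3)/(m^3 - 7*m^2 - m + 7)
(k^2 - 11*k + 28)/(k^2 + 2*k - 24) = (k - 7)/(k + 6)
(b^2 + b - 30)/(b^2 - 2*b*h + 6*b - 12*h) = (b - 5)/(b - 2*h)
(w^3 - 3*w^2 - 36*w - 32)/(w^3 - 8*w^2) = 1 + 5/w + 4/w^2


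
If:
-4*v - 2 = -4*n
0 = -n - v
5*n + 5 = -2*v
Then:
No Solution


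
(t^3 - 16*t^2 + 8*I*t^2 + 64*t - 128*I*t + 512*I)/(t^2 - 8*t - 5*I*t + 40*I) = (t^2 + 8*t*(-1 + I) - 64*I)/(t - 5*I)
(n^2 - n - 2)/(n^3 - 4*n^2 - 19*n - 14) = (n - 2)/(n^2 - 5*n - 14)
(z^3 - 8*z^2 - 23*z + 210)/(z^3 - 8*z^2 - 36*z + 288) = (z^2 - 2*z - 35)/(z^2 - 2*z - 48)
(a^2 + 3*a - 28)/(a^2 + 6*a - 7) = (a - 4)/(a - 1)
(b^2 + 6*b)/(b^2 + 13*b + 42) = b/(b + 7)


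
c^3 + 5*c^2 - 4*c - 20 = (c - 2)*(c + 2)*(c + 5)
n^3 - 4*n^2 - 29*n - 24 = (n - 8)*(n + 1)*(n + 3)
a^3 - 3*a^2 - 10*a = a*(a - 5)*(a + 2)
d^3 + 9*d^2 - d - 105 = (d - 3)*(d + 5)*(d + 7)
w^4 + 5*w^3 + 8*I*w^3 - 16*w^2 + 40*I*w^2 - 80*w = w*(w + 5)*(w + 4*I)^2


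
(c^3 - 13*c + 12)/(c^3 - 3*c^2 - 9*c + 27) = (c^2 + 3*c - 4)/(c^2 - 9)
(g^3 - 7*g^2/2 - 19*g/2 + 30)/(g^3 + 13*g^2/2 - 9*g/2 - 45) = (g - 4)/(g + 6)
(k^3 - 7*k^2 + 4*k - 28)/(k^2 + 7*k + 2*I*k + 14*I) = (k^2 - k*(7 + 2*I) + 14*I)/(k + 7)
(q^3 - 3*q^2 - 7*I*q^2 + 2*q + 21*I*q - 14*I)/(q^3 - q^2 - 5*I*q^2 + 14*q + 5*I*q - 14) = (q - 2)/(q + 2*I)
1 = 1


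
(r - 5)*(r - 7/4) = r^2 - 27*r/4 + 35/4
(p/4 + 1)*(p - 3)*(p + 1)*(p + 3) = p^4/4 + 5*p^3/4 - 5*p^2/4 - 45*p/4 - 9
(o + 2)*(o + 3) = o^2 + 5*o + 6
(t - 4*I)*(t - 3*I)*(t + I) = t^3 - 6*I*t^2 - 5*t - 12*I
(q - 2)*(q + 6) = q^2 + 4*q - 12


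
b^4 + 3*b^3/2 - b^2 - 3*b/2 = b*(b - 1)*(b + 1)*(b + 3/2)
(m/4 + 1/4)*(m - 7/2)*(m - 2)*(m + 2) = m^4/4 - 5*m^3/8 - 15*m^2/8 + 5*m/2 + 7/2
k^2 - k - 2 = (k - 2)*(k + 1)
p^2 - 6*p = p*(p - 6)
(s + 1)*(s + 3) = s^2 + 4*s + 3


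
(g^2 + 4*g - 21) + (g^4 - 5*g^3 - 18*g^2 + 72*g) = g^4 - 5*g^3 - 17*g^2 + 76*g - 21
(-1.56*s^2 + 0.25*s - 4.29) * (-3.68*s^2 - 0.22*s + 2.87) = 5.7408*s^4 - 0.5768*s^3 + 11.255*s^2 + 1.6613*s - 12.3123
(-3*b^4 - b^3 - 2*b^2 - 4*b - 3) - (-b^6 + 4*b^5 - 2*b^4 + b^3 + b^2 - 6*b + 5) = b^6 - 4*b^5 - b^4 - 2*b^3 - 3*b^2 + 2*b - 8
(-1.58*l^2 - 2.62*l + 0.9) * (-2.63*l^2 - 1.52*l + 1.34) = 4.1554*l^4 + 9.2922*l^3 - 0.5018*l^2 - 4.8788*l + 1.206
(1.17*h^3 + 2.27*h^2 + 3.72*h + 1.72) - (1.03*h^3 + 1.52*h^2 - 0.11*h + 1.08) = 0.14*h^3 + 0.75*h^2 + 3.83*h + 0.64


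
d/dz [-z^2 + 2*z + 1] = 2 - 2*z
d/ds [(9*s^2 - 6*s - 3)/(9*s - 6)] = (9*s^2 - 12*s + 7)/(9*s^2 - 12*s + 4)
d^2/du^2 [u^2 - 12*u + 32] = 2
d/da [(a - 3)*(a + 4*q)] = 2*a + 4*q - 3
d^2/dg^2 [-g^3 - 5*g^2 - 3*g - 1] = -6*g - 10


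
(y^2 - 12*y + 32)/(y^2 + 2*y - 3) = (y^2 - 12*y + 32)/(y^2 + 2*y - 3)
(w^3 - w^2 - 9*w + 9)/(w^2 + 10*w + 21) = (w^2 - 4*w + 3)/(w + 7)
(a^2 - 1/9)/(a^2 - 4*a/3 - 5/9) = (3*a - 1)/(3*a - 5)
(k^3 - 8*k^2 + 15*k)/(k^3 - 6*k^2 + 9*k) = (k - 5)/(k - 3)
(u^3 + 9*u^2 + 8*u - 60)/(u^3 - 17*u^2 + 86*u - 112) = (u^2 + 11*u + 30)/(u^2 - 15*u + 56)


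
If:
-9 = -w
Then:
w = 9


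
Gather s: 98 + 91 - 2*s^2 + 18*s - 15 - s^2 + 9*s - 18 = -3*s^2 + 27*s + 156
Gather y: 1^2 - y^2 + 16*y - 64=-y^2 + 16*y - 63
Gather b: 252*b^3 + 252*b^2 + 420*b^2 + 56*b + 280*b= 252*b^3 + 672*b^2 + 336*b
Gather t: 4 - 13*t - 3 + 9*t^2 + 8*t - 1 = 9*t^2 - 5*t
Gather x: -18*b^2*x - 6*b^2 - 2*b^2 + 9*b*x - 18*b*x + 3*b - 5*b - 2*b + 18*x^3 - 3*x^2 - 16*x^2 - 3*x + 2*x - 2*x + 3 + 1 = -8*b^2 - 4*b + 18*x^3 - 19*x^2 + x*(-18*b^2 - 9*b - 3) + 4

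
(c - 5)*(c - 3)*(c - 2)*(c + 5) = c^4 - 5*c^3 - 19*c^2 + 125*c - 150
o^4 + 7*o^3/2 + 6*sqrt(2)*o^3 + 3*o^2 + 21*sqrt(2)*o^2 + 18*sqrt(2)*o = o*(o + 3/2)*(o + 2)*(o + 6*sqrt(2))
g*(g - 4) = g^2 - 4*g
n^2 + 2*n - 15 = (n - 3)*(n + 5)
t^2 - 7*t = t*(t - 7)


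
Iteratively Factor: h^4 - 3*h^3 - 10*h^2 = (h)*(h^3 - 3*h^2 - 10*h) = h^2*(h^2 - 3*h - 10) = h^2*(h - 5)*(h + 2)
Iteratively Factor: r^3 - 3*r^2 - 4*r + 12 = (r - 3)*(r^2 - 4) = (r - 3)*(r - 2)*(r + 2)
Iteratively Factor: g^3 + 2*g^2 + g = (g)*(g^2 + 2*g + 1) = g*(g + 1)*(g + 1)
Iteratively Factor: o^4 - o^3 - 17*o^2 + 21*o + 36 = (o + 1)*(o^3 - 2*o^2 - 15*o + 36) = (o - 3)*(o + 1)*(o^2 + o - 12) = (o - 3)*(o + 1)*(o + 4)*(o - 3)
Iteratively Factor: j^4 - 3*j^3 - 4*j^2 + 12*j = (j)*(j^3 - 3*j^2 - 4*j + 12) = j*(j + 2)*(j^2 - 5*j + 6) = j*(j - 3)*(j + 2)*(j - 2)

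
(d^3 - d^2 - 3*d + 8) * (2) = 2*d^3 - 2*d^2 - 6*d + 16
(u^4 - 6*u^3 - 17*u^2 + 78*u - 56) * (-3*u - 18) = -3*u^5 + 159*u^3 + 72*u^2 - 1236*u + 1008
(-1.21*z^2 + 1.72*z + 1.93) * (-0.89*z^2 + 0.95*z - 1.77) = 1.0769*z^4 - 2.6803*z^3 + 2.058*z^2 - 1.2109*z - 3.4161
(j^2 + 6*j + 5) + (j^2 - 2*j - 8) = 2*j^2 + 4*j - 3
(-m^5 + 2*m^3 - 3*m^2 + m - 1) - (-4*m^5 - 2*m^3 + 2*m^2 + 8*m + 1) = 3*m^5 + 4*m^3 - 5*m^2 - 7*m - 2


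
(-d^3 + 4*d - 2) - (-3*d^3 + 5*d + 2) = 2*d^3 - d - 4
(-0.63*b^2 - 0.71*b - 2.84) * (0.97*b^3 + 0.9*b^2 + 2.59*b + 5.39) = -0.6111*b^5 - 1.2557*b^4 - 5.0255*b^3 - 7.7906*b^2 - 11.1825*b - 15.3076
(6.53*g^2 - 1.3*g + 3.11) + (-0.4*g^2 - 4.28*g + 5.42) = 6.13*g^2 - 5.58*g + 8.53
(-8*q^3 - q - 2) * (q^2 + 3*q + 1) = -8*q^5 - 24*q^4 - 9*q^3 - 5*q^2 - 7*q - 2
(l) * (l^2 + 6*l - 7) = l^3 + 6*l^2 - 7*l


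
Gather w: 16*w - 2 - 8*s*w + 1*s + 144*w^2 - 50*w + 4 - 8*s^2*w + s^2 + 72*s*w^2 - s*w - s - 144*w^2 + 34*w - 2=s^2 + 72*s*w^2 + w*(-8*s^2 - 9*s)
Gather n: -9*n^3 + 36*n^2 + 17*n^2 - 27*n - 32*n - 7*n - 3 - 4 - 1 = -9*n^3 + 53*n^2 - 66*n - 8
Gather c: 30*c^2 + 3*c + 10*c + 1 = 30*c^2 + 13*c + 1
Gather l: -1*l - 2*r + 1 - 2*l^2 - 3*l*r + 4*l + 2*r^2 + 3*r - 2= -2*l^2 + l*(3 - 3*r) + 2*r^2 + r - 1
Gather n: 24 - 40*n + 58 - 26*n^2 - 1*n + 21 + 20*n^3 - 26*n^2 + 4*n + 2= 20*n^3 - 52*n^2 - 37*n + 105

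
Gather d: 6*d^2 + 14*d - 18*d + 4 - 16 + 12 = 6*d^2 - 4*d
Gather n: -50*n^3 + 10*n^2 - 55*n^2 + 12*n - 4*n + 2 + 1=-50*n^3 - 45*n^2 + 8*n + 3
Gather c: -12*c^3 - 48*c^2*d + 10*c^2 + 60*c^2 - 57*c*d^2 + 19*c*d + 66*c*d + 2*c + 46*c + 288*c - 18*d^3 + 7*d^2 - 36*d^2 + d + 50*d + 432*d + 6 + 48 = -12*c^3 + c^2*(70 - 48*d) + c*(-57*d^2 + 85*d + 336) - 18*d^3 - 29*d^2 + 483*d + 54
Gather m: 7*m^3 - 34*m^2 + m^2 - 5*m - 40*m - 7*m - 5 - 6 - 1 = 7*m^3 - 33*m^2 - 52*m - 12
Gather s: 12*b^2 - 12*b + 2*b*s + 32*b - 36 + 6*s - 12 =12*b^2 + 20*b + s*(2*b + 6) - 48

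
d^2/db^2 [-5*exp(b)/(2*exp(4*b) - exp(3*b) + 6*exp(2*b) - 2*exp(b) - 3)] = 5*(2*(8*exp(3*b) - 3*exp(2*b) + 12*exp(b) - 2)^2*exp(2*b) + 3*(16*exp(3*b) - 5*exp(2*b) + 16*exp(b) - 2)*(-2*exp(4*b) + exp(3*b) - 6*exp(2*b) + 2*exp(b) + 3)*exp(b) + (-2*exp(4*b) + exp(3*b) - 6*exp(2*b) + 2*exp(b) + 3)^2)*exp(b)/(-2*exp(4*b) + exp(3*b) - 6*exp(2*b) + 2*exp(b) + 3)^3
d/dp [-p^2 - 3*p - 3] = -2*p - 3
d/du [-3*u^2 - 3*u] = -6*u - 3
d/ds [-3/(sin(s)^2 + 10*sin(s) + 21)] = 6*(sin(s) + 5)*cos(s)/(sin(s)^2 + 10*sin(s) + 21)^2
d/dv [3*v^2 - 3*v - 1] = 6*v - 3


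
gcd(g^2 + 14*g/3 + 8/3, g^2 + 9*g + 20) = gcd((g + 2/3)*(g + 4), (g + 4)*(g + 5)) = g + 4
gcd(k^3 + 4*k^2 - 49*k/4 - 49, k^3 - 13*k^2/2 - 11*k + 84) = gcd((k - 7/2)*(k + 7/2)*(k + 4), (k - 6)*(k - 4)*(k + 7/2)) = k + 7/2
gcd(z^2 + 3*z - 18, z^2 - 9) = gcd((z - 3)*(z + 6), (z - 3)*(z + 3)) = z - 3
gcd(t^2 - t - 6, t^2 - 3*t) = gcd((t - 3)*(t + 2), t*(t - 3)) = t - 3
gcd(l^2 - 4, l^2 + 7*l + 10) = l + 2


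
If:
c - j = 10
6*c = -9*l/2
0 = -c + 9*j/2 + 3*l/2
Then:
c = 30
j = 20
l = -40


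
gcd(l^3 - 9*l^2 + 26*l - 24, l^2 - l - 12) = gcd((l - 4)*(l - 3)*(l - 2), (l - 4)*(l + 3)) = l - 4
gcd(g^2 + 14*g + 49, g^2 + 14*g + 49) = g^2 + 14*g + 49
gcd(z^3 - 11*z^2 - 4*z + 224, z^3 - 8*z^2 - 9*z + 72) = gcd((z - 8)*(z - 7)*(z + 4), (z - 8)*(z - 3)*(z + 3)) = z - 8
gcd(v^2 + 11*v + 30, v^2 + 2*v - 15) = v + 5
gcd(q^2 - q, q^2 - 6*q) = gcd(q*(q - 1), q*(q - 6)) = q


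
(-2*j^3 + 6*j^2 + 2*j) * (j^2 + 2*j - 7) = -2*j^5 + 2*j^4 + 28*j^3 - 38*j^2 - 14*j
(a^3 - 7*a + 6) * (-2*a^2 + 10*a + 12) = -2*a^5 + 10*a^4 + 26*a^3 - 82*a^2 - 24*a + 72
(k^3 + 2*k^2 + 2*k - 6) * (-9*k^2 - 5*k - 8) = -9*k^5 - 23*k^4 - 36*k^3 + 28*k^2 + 14*k + 48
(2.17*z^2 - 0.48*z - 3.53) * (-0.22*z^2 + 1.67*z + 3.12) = -0.4774*z^4 + 3.7295*z^3 + 6.7454*z^2 - 7.3927*z - 11.0136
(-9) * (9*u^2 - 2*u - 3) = -81*u^2 + 18*u + 27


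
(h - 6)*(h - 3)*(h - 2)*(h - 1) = h^4 - 12*h^3 + 47*h^2 - 72*h + 36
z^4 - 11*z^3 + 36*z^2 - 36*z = z*(z - 6)*(z - 3)*(z - 2)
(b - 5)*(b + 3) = b^2 - 2*b - 15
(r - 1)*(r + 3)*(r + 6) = r^3 + 8*r^2 + 9*r - 18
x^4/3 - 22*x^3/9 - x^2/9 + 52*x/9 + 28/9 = (x/3 + 1/3)*(x - 7)*(x - 2)*(x + 2/3)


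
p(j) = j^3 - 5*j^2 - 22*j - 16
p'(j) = 3*j^2 - 10*j - 22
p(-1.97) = 0.29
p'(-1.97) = 9.34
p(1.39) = -53.55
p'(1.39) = -30.10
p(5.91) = -114.24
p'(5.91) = 23.68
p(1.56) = -58.69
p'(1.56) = -30.30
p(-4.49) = -108.54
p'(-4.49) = 83.38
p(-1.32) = 2.03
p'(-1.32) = -3.57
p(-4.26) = -90.33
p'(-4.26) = 75.04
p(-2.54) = -8.77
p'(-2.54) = 22.75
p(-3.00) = -22.00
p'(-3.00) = 35.00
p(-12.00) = -2200.00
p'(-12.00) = 530.00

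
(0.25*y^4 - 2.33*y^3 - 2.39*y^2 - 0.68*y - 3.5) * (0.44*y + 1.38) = 0.11*y^5 - 0.6802*y^4 - 4.267*y^3 - 3.5974*y^2 - 2.4784*y - 4.83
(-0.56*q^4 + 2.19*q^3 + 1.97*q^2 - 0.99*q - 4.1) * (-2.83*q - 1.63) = 1.5848*q^5 - 5.2849*q^4 - 9.1448*q^3 - 0.4094*q^2 + 13.2167*q + 6.683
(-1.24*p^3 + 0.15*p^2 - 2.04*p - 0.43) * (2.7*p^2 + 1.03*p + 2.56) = -3.348*p^5 - 0.8722*p^4 - 8.5279*p^3 - 2.8782*p^2 - 5.6653*p - 1.1008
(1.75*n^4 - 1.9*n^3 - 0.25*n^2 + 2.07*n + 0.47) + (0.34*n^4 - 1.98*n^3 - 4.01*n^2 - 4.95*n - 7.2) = 2.09*n^4 - 3.88*n^3 - 4.26*n^2 - 2.88*n - 6.73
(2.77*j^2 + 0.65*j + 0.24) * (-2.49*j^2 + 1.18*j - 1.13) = -6.8973*j^4 + 1.6501*j^3 - 2.9607*j^2 - 0.4513*j - 0.2712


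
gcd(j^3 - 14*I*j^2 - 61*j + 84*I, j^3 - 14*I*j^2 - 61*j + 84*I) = j^3 - 14*I*j^2 - 61*j + 84*I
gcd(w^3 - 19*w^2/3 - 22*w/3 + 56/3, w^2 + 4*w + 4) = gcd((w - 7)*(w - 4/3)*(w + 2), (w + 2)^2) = w + 2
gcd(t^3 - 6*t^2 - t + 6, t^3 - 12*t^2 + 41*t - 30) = t^2 - 7*t + 6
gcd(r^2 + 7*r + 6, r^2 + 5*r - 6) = r + 6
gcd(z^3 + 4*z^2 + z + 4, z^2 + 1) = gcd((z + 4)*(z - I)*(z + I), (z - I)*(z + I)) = z^2 + 1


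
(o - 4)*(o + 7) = o^2 + 3*o - 28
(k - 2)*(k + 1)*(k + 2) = k^3 + k^2 - 4*k - 4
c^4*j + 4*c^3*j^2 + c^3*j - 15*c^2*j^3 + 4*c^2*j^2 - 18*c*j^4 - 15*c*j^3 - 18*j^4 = (c - 3*j)*(c + j)*(c + 6*j)*(c*j + j)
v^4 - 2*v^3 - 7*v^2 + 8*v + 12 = (v - 3)*(v - 2)*(v + 1)*(v + 2)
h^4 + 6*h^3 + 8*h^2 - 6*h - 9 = (h - 1)*(h + 1)*(h + 3)^2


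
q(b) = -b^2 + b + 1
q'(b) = 1 - 2*b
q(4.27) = -12.96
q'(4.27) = -7.54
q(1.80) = -0.44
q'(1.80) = -2.60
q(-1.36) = -2.21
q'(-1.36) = 3.72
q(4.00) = -11.00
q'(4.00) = -7.00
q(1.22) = 0.73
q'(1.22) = -1.44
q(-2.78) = -9.51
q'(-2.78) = 6.56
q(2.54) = -2.91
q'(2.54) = -4.08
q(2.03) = -1.09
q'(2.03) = -3.06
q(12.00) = -131.00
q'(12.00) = -23.00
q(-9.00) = -89.00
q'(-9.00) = 19.00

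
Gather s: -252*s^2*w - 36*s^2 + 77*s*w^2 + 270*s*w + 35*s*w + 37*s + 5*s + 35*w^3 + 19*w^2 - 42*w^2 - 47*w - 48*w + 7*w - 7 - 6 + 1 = s^2*(-252*w - 36) + s*(77*w^2 + 305*w + 42) + 35*w^3 - 23*w^2 - 88*w - 12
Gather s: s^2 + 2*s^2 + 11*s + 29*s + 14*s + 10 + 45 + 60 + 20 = 3*s^2 + 54*s + 135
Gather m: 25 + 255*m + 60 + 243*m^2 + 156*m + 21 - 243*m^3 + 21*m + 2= -243*m^3 + 243*m^2 + 432*m + 108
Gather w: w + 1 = w + 1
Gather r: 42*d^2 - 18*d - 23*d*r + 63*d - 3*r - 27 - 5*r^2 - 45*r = 42*d^2 + 45*d - 5*r^2 + r*(-23*d - 48) - 27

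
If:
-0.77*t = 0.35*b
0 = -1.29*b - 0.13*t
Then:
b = 0.00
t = 0.00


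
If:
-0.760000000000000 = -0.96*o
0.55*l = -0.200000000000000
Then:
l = -0.36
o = 0.79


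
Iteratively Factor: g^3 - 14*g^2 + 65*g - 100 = (g - 5)*(g^2 - 9*g + 20) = (g - 5)^2*(g - 4)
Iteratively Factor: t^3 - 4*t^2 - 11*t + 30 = (t - 2)*(t^2 - 2*t - 15) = (t - 2)*(t + 3)*(t - 5)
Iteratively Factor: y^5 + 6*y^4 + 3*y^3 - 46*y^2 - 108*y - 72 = (y + 2)*(y^4 + 4*y^3 - 5*y^2 - 36*y - 36) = (y + 2)^2*(y^3 + 2*y^2 - 9*y - 18) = (y + 2)^3*(y^2 - 9) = (y - 3)*(y + 2)^3*(y + 3)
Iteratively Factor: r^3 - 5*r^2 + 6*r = (r - 3)*(r^2 - 2*r) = r*(r - 3)*(r - 2)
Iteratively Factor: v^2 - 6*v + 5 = (v - 1)*(v - 5)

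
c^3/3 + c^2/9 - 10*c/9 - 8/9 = (c/3 + 1/3)*(c - 2)*(c + 4/3)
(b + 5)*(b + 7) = b^2 + 12*b + 35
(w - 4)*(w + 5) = w^2 + w - 20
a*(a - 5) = a^2 - 5*a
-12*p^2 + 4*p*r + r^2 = (-2*p + r)*(6*p + r)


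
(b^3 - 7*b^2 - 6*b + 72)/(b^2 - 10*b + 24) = b + 3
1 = 1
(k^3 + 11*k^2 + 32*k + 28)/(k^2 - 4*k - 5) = (k^3 + 11*k^2 + 32*k + 28)/(k^2 - 4*k - 5)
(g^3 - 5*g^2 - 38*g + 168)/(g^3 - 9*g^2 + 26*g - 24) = (g^2 - g - 42)/(g^2 - 5*g + 6)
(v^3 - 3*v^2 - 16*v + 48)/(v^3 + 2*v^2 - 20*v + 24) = (v^3 - 3*v^2 - 16*v + 48)/(v^3 + 2*v^2 - 20*v + 24)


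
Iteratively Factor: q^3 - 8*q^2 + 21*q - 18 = (q - 3)*(q^2 - 5*q + 6) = (q - 3)*(q - 2)*(q - 3)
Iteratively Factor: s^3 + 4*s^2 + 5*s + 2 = (s + 1)*(s^2 + 3*s + 2) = (s + 1)^2*(s + 2)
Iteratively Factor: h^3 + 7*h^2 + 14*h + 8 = (h + 4)*(h^2 + 3*h + 2) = (h + 2)*(h + 4)*(h + 1)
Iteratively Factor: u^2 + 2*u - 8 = (u + 4)*(u - 2)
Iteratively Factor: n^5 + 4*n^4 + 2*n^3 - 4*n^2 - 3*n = (n + 1)*(n^4 + 3*n^3 - n^2 - 3*n) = (n + 1)^2*(n^3 + 2*n^2 - 3*n) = (n + 1)^2*(n + 3)*(n^2 - n) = n*(n + 1)^2*(n + 3)*(n - 1)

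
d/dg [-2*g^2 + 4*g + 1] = 4 - 4*g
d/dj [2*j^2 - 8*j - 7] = 4*j - 8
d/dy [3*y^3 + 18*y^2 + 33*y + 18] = 9*y^2 + 36*y + 33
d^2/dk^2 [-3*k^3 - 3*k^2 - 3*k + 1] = -18*k - 6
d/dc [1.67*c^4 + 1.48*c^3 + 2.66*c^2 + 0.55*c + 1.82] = 6.68*c^3 + 4.44*c^2 + 5.32*c + 0.55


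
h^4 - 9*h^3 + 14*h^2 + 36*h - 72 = (h - 6)*(h - 3)*(h - 2)*(h + 2)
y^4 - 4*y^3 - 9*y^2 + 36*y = y*(y - 4)*(y - 3)*(y + 3)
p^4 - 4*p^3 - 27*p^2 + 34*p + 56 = (p - 7)*(p - 2)*(p + 1)*(p + 4)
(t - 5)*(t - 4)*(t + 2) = t^3 - 7*t^2 + 2*t + 40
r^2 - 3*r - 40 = (r - 8)*(r + 5)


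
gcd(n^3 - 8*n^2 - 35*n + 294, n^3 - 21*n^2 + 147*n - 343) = n^2 - 14*n + 49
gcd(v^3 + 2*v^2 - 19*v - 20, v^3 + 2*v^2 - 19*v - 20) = v^3 + 2*v^2 - 19*v - 20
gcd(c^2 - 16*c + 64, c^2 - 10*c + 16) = c - 8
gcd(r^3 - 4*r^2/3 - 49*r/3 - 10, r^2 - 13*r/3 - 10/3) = r^2 - 13*r/3 - 10/3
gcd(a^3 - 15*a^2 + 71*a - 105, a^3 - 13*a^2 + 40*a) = a - 5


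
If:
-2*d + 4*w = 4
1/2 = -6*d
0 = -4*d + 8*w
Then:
No Solution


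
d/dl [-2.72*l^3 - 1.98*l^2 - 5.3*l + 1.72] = -8.16*l^2 - 3.96*l - 5.3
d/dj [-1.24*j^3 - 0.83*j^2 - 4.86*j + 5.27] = -3.72*j^2 - 1.66*j - 4.86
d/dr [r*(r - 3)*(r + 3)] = 3*r^2 - 9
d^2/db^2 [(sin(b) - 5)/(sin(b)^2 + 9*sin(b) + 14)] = (-sin(b)^5 + 29*sin(b)^4 + 221*sin(b)^3 + 221*sin(b)^2 - 1180*sin(b) - 922)/(sin(b)^2 + 9*sin(b) + 14)^3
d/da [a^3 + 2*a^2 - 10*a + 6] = 3*a^2 + 4*a - 10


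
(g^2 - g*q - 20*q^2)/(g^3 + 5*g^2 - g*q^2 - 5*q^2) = (g^2 - g*q - 20*q^2)/(g^3 + 5*g^2 - g*q^2 - 5*q^2)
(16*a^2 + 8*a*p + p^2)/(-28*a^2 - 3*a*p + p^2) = (4*a + p)/(-7*a + p)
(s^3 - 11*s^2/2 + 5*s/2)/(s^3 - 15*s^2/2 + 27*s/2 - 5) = s/(s - 2)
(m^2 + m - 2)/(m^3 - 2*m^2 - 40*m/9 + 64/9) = 9*(m - 1)/(9*m^2 - 36*m + 32)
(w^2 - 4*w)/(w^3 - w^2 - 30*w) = (4 - w)/(-w^2 + w + 30)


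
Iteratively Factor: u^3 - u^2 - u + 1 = (u + 1)*(u^2 - 2*u + 1) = (u - 1)*(u + 1)*(u - 1)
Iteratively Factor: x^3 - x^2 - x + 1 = (x + 1)*(x^2 - 2*x + 1) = (x - 1)*(x + 1)*(x - 1)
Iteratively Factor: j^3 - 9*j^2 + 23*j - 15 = (j - 5)*(j^2 - 4*j + 3) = (j - 5)*(j - 3)*(j - 1)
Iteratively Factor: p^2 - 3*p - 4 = (p - 4)*(p + 1)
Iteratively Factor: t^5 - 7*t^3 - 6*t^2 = (t + 1)*(t^4 - t^3 - 6*t^2) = t*(t + 1)*(t^3 - t^2 - 6*t) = t*(t + 1)*(t + 2)*(t^2 - 3*t) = t^2*(t + 1)*(t + 2)*(t - 3)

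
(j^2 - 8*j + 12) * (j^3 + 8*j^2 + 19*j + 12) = j^5 - 33*j^3 - 44*j^2 + 132*j + 144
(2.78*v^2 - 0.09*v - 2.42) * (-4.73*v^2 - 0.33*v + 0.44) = -13.1494*v^4 - 0.4917*v^3 + 12.6995*v^2 + 0.759*v - 1.0648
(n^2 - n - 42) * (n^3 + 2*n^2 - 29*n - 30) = n^5 + n^4 - 73*n^3 - 85*n^2 + 1248*n + 1260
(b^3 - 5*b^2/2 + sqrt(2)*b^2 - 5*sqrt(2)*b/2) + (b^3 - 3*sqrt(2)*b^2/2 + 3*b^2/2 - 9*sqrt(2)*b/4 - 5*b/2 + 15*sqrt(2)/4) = 2*b^3 - b^2 - sqrt(2)*b^2/2 - 19*sqrt(2)*b/4 - 5*b/2 + 15*sqrt(2)/4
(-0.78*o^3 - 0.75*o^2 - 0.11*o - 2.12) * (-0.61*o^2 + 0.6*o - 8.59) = 0.4758*o^5 - 0.0105*o^4 + 6.3173*o^3 + 7.6697*o^2 - 0.3271*o + 18.2108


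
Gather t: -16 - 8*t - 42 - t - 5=-9*t - 63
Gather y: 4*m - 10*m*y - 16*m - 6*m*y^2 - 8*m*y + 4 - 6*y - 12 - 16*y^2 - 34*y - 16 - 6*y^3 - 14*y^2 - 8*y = -12*m - 6*y^3 + y^2*(-6*m - 30) + y*(-18*m - 48) - 24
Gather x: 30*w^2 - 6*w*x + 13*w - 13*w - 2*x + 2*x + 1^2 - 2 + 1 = 30*w^2 - 6*w*x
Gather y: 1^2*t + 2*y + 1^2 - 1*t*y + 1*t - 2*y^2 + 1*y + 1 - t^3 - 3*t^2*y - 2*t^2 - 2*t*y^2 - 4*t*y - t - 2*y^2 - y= -t^3 - 2*t^2 + t + y^2*(-2*t - 4) + y*(-3*t^2 - 5*t + 2) + 2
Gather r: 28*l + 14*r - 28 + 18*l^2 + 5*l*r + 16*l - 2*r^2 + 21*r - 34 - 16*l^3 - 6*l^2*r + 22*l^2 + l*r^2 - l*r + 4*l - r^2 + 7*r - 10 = -16*l^3 + 40*l^2 + 48*l + r^2*(l - 3) + r*(-6*l^2 + 4*l + 42) - 72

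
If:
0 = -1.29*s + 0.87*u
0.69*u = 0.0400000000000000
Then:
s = 0.04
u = 0.06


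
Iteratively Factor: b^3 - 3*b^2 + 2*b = (b - 2)*(b^2 - b) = b*(b - 2)*(b - 1)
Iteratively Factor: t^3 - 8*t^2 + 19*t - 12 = (t - 3)*(t^2 - 5*t + 4) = (t - 3)*(t - 1)*(t - 4)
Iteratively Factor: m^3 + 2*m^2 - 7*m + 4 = (m + 4)*(m^2 - 2*m + 1) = (m - 1)*(m + 4)*(m - 1)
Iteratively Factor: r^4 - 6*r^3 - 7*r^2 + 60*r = (r - 5)*(r^3 - r^2 - 12*r) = (r - 5)*(r - 4)*(r^2 + 3*r) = r*(r - 5)*(r - 4)*(r + 3)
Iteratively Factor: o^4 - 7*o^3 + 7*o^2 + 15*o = (o + 1)*(o^3 - 8*o^2 + 15*o) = o*(o + 1)*(o^2 - 8*o + 15) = o*(o - 3)*(o + 1)*(o - 5)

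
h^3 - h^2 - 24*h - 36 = (h - 6)*(h + 2)*(h + 3)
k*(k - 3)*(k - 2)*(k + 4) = k^4 - k^3 - 14*k^2 + 24*k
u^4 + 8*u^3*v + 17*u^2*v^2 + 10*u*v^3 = u*(u + v)*(u + 2*v)*(u + 5*v)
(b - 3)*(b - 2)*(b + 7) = b^3 + 2*b^2 - 29*b + 42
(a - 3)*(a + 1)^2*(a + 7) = a^4 + 6*a^3 - 12*a^2 - 38*a - 21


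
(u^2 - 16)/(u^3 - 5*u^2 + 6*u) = (u^2 - 16)/(u*(u^2 - 5*u + 6))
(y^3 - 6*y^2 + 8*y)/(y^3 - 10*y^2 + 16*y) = (y - 4)/(y - 8)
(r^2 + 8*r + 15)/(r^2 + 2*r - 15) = (r + 3)/(r - 3)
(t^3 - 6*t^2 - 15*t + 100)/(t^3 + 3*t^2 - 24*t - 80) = (t - 5)/(t + 4)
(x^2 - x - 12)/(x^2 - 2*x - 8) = (x + 3)/(x + 2)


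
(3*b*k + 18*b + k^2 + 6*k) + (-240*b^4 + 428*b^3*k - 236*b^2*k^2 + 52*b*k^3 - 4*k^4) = -240*b^4 + 428*b^3*k - 236*b^2*k^2 + 52*b*k^3 + 3*b*k + 18*b - 4*k^4 + k^2 + 6*k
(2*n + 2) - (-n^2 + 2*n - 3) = n^2 + 5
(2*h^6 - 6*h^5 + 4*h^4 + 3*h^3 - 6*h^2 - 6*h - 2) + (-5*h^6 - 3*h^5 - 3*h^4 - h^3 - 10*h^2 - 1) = -3*h^6 - 9*h^5 + h^4 + 2*h^3 - 16*h^2 - 6*h - 3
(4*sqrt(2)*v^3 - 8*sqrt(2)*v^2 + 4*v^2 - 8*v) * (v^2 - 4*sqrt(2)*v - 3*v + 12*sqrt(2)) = 4*sqrt(2)*v^5 - 20*sqrt(2)*v^4 - 28*v^4 + 8*sqrt(2)*v^3 + 140*v^3 - 168*v^2 + 80*sqrt(2)*v^2 - 96*sqrt(2)*v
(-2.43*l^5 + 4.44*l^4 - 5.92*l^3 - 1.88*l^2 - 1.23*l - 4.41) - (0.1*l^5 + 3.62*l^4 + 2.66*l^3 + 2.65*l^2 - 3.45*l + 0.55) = -2.53*l^5 + 0.82*l^4 - 8.58*l^3 - 4.53*l^2 + 2.22*l - 4.96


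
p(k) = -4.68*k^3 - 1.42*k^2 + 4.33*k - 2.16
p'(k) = -14.04*k^2 - 2.84*k + 4.33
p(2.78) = -101.65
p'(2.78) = -112.07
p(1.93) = -32.74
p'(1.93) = -53.45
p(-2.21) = 31.85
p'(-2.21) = -57.97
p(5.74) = -909.17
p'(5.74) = -474.56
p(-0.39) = -3.79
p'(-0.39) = 3.30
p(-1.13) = -2.11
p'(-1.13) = -10.39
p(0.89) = -2.73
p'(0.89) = -9.32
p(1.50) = -14.66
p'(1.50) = -31.52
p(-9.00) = 3255.57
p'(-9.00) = -1107.35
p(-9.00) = 3255.57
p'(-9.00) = -1107.35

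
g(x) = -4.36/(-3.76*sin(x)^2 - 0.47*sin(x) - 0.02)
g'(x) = -4.36*(7.52*sin(x)*cos(x) + 0.47*cos(x))/(-3.76*sin(x)^2 - 0.47*sin(x) - 0.02)^2 = -(32.7872*sin(x) + 2.0492)*cos(x)/(3.76*sin(x)^2 + 0.47*sin(x) + 0.02)^2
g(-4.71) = 1.03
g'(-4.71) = 0.00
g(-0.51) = 6.35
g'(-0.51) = 25.84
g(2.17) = 1.47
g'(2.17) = 1.86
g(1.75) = 1.06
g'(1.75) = 0.36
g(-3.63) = 4.08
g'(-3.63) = 13.49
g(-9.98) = 3.32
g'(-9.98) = 9.54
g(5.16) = 1.64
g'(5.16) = 1.69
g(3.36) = 46.05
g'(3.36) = -550.42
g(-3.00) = 152.70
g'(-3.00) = -3130.05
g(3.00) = 27.05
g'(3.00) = 254.33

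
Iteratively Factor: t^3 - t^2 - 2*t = (t - 2)*(t^2 + t) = (t - 2)*(t + 1)*(t)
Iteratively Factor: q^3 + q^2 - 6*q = (q)*(q^2 + q - 6) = q*(q + 3)*(q - 2)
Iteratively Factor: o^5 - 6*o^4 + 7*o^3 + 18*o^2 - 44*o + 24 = (o - 3)*(o^4 - 3*o^3 - 2*o^2 + 12*o - 8) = (o - 3)*(o - 2)*(o^3 - o^2 - 4*o + 4) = (o - 3)*(o - 2)*(o - 1)*(o^2 - 4) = (o - 3)*(o - 2)*(o - 1)*(o + 2)*(o - 2)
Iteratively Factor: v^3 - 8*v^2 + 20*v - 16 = (v - 2)*(v^2 - 6*v + 8) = (v - 4)*(v - 2)*(v - 2)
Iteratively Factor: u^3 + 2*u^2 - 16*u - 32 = (u + 4)*(u^2 - 2*u - 8) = (u + 2)*(u + 4)*(u - 4)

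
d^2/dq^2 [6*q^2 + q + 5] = 12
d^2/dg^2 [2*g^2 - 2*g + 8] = 4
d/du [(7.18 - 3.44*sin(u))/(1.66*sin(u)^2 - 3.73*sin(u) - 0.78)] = (5.7104*sin(u)^2 - 23.8376*sin(u) + 29.4646)*cos(u)/(2.7556*sin(u)^4 - 12.3836*sin(u)^3 + 11.3233*sin(u)^2 + 5.8188*sin(u) + 0.6084)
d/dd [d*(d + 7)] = 2*d + 7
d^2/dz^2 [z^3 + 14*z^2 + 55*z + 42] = 6*z + 28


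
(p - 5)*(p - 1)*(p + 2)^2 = p^4 - 2*p^3 - 15*p^2 - 4*p + 20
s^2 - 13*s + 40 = (s - 8)*(s - 5)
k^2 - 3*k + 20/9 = (k - 5/3)*(k - 4/3)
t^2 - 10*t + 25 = (t - 5)^2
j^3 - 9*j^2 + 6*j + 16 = (j - 8)*(j - 2)*(j + 1)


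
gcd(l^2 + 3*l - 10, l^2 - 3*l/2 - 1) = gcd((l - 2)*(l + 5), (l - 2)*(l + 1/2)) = l - 2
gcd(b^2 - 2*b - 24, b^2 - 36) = b - 6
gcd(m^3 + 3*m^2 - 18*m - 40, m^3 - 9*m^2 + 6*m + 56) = m^2 - 2*m - 8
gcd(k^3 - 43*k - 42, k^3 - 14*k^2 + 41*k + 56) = k^2 - 6*k - 7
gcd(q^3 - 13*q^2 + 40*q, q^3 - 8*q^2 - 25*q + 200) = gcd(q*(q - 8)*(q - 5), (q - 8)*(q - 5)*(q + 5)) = q^2 - 13*q + 40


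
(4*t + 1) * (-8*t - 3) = -32*t^2 - 20*t - 3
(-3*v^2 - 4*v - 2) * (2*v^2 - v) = -6*v^4 - 5*v^3 + 2*v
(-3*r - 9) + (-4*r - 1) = -7*r - 10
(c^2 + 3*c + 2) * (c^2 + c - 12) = c^4 + 4*c^3 - 7*c^2 - 34*c - 24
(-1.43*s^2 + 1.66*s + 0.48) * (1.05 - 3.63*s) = 5.1909*s^3 - 7.5273*s^2 + 0.000599999999999934*s + 0.504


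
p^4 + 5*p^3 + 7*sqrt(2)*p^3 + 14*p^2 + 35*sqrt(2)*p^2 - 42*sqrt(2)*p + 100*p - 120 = (p - 1)*(p + 6)*(p + 2*sqrt(2))*(p + 5*sqrt(2))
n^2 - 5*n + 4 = (n - 4)*(n - 1)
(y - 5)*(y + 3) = y^2 - 2*y - 15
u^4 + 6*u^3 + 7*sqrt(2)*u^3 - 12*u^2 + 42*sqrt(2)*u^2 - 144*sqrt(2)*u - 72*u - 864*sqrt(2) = (u + 6)*(u - 3*sqrt(2))*(u + 4*sqrt(2))*(u + 6*sqrt(2))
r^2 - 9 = (r - 3)*(r + 3)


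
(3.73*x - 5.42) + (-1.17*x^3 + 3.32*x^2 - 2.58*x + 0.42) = -1.17*x^3 + 3.32*x^2 + 1.15*x - 5.0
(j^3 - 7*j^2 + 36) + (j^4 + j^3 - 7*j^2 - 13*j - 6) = j^4 + 2*j^3 - 14*j^2 - 13*j + 30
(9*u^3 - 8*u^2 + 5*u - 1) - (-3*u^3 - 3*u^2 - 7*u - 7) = 12*u^3 - 5*u^2 + 12*u + 6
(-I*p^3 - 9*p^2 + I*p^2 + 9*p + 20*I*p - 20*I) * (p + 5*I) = -I*p^4 - 4*p^3 + I*p^3 + 4*p^2 - 25*I*p^2 - 100*p + 25*I*p + 100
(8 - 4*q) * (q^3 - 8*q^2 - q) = -4*q^4 + 40*q^3 - 60*q^2 - 8*q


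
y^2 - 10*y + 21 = (y - 7)*(y - 3)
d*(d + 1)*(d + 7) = d^3 + 8*d^2 + 7*d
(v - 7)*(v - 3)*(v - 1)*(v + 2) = v^4 - 9*v^3 + 9*v^2 + 41*v - 42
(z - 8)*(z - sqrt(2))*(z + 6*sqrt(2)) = z^3 - 8*z^2 + 5*sqrt(2)*z^2 - 40*sqrt(2)*z - 12*z + 96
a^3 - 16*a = a*(a - 4)*(a + 4)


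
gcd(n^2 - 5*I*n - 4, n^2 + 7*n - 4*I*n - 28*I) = n - 4*I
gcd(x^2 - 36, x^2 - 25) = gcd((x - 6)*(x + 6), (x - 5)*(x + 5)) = 1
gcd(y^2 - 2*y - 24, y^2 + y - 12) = y + 4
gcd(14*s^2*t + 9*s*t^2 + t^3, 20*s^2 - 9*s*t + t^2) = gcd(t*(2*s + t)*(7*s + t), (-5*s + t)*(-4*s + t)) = 1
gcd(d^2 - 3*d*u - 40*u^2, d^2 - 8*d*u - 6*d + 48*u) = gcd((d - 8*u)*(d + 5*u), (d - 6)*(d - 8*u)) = -d + 8*u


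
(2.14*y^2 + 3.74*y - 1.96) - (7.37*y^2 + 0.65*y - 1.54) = -5.23*y^2 + 3.09*y - 0.42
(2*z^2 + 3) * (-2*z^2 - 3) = -4*z^4 - 12*z^2 - 9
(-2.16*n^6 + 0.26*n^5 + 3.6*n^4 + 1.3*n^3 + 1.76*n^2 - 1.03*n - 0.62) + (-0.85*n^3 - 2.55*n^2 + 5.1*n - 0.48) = -2.16*n^6 + 0.26*n^5 + 3.6*n^4 + 0.45*n^3 - 0.79*n^2 + 4.07*n - 1.1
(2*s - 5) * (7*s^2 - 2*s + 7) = 14*s^3 - 39*s^2 + 24*s - 35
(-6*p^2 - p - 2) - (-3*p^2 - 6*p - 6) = -3*p^2 + 5*p + 4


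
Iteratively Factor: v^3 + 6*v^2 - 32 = (v + 4)*(v^2 + 2*v - 8) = (v - 2)*(v + 4)*(v + 4)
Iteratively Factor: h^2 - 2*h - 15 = (h + 3)*(h - 5)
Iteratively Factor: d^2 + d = (d)*(d + 1)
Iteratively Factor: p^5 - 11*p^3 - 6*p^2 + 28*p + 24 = (p + 1)*(p^4 - p^3 - 10*p^2 + 4*p + 24) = (p + 1)*(p + 2)*(p^3 - 3*p^2 - 4*p + 12) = (p + 1)*(p + 2)^2*(p^2 - 5*p + 6) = (p - 3)*(p + 1)*(p + 2)^2*(p - 2)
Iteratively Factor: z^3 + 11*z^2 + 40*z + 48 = (z + 4)*(z^2 + 7*z + 12) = (z + 3)*(z + 4)*(z + 4)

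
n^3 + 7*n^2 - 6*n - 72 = (n - 3)*(n + 4)*(n + 6)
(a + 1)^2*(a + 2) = a^3 + 4*a^2 + 5*a + 2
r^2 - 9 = (r - 3)*(r + 3)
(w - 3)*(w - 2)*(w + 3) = w^3 - 2*w^2 - 9*w + 18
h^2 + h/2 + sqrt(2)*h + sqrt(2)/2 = (h + 1/2)*(h + sqrt(2))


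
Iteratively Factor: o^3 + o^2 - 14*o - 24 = (o + 2)*(o^2 - o - 12) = (o - 4)*(o + 2)*(o + 3)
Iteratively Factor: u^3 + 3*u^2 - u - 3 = (u + 3)*(u^2 - 1) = (u - 1)*(u + 3)*(u + 1)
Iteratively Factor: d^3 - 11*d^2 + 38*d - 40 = (d - 5)*(d^2 - 6*d + 8) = (d - 5)*(d - 2)*(d - 4)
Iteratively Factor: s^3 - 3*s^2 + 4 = (s + 1)*(s^2 - 4*s + 4) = (s - 2)*(s + 1)*(s - 2)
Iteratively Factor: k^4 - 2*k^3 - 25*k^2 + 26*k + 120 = (k - 5)*(k^3 + 3*k^2 - 10*k - 24) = (k - 5)*(k - 3)*(k^2 + 6*k + 8) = (k - 5)*(k - 3)*(k + 4)*(k + 2)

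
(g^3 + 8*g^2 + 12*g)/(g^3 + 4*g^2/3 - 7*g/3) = 3*(g^2 + 8*g + 12)/(3*g^2 + 4*g - 7)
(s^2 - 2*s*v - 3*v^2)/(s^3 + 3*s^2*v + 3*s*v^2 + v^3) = (s - 3*v)/(s^2 + 2*s*v + v^2)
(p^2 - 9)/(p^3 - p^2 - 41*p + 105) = (p + 3)/(p^2 + 2*p - 35)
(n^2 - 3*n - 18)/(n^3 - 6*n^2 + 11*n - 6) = (n^2 - 3*n - 18)/(n^3 - 6*n^2 + 11*n - 6)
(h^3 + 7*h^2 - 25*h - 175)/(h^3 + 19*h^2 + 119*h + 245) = (h - 5)/(h + 7)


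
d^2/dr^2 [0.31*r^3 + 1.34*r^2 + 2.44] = 1.86*r + 2.68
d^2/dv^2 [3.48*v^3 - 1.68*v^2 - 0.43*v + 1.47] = 20.88*v - 3.36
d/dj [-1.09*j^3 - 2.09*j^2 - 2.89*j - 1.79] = -3.27*j^2 - 4.18*j - 2.89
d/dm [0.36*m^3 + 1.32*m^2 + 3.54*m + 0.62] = 1.08*m^2 + 2.64*m + 3.54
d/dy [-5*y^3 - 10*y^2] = 5*y*(-3*y - 4)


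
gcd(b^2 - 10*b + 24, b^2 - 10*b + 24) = b^2 - 10*b + 24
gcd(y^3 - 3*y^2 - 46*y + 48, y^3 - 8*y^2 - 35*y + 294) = y + 6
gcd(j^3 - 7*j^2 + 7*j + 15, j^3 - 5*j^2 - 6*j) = j + 1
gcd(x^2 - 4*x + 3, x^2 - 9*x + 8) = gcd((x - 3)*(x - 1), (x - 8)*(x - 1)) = x - 1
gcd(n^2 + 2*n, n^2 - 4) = n + 2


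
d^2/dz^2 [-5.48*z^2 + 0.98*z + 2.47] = -10.9600000000000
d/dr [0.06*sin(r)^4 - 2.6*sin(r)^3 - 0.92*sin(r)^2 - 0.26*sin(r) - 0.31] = (0.24*sin(r)^3 - 7.8*sin(r)^2 - 1.84*sin(r) - 0.26)*cos(r)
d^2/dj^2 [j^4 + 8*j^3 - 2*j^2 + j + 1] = 12*j^2 + 48*j - 4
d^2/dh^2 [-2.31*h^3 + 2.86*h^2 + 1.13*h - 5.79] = 5.72 - 13.86*h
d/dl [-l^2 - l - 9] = -2*l - 1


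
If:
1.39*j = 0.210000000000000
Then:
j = 0.15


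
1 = 1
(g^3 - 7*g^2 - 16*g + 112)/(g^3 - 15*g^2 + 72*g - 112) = (g + 4)/(g - 4)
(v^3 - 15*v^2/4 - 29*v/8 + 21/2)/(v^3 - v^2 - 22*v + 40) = (v^2 + v/4 - 21/8)/(v^2 + 3*v - 10)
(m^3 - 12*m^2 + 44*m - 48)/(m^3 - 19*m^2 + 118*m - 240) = (m^2 - 6*m + 8)/(m^2 - 13*m + 40)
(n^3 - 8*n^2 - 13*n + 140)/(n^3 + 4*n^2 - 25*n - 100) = (n - 7)/(n + 5)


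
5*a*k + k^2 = k*(5*a + k)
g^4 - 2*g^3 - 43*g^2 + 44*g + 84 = (g - 7)*(g - 2)*(g + 1)*(g + 6)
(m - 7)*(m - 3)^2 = m^3 - 13*m^2 + 51*m - 63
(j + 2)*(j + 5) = j^2 + 7*j + 10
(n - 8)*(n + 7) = n^2 - n - 56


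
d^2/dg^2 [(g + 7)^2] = 2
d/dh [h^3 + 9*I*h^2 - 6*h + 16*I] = 3*h^2 + 18*I*h - 6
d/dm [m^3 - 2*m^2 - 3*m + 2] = 3*m^2 - 4*m - 3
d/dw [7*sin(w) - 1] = 7*cos(w)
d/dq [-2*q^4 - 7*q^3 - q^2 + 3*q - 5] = -8*q^3 - 21*q^2 - 2*q + 3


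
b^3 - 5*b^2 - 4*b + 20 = (b - 5)*(b - 2)*(b + 2)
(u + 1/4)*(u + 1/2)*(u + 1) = u^3 + 7*u^2/4 + 7*u/8 + 1/8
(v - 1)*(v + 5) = v^2 + 4*v - 5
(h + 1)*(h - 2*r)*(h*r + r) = h^3*r - 2*h^2*r^2 + 2*h^2*r - 4*h*r^2 + h*r - 2*r^2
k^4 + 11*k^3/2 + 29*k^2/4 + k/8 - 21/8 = (k - 1/2)*(k + 1)*(k + 3/2)*(k + 7/2)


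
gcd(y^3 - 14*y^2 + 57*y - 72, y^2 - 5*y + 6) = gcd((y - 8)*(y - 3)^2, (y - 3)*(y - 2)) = y - 3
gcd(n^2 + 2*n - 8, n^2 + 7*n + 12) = n + 4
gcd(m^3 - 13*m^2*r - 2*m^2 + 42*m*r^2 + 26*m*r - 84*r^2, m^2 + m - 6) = m - 2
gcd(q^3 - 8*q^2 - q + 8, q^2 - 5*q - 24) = q - 8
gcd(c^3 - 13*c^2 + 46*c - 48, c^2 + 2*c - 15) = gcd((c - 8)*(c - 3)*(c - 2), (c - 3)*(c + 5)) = c - 3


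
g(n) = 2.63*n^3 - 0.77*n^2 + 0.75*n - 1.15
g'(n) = 7.89*n^2 - 1.54*n + 0.75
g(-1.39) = -10.74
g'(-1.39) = 18.13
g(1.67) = 10.20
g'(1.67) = 20.18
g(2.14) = 22.70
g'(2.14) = 33.59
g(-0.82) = -3.73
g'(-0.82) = 7.32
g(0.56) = -0.51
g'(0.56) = 2.36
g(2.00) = 18.31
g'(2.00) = 29.23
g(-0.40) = -1.74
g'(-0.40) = 2.63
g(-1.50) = -12.88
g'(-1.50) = 20.81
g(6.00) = 543.71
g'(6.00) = 275.55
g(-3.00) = -81.34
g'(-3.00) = 76.38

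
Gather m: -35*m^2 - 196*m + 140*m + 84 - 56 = -35*m^2 - 56*m + 28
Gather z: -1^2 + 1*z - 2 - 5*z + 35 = 32 - 4*z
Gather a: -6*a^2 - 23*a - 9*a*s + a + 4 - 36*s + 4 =-6*a^2 + a*(-9*s - 22) - 36*s + 8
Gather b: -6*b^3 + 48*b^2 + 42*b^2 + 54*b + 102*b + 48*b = -6*b^3 + 90*b^2 + 204*b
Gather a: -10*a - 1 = -10*a - 1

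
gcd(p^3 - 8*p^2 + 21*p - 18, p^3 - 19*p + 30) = p^2 - 5*p + 6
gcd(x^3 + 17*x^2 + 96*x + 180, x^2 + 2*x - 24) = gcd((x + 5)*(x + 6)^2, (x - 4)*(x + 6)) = x + 6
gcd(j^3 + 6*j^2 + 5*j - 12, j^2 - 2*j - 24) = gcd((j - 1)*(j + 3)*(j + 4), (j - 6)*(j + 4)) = j + 4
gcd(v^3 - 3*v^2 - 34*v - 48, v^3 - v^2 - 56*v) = v - 8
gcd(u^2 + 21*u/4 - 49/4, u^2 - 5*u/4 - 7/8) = u - 7/4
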